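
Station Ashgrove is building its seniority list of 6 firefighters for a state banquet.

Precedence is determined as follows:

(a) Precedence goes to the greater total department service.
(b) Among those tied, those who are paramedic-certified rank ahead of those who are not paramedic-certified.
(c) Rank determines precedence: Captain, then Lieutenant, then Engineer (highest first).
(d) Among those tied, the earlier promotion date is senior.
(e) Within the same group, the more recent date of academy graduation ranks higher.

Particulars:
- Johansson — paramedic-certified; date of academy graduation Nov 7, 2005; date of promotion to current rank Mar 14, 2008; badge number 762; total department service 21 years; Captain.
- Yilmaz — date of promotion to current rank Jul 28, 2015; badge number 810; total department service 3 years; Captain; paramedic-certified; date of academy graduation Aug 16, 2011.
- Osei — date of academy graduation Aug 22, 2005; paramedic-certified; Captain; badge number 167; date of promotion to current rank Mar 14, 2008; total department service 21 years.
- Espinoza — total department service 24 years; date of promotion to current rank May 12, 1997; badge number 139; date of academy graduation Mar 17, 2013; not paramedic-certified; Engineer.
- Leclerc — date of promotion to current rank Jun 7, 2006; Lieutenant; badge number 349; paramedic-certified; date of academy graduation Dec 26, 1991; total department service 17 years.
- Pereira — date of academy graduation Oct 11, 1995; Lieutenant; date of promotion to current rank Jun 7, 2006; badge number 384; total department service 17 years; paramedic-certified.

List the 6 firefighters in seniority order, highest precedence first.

By total department service (higher first): Espinoza (24 years); then Johansson and Osei (both 21 years); then Pereira and Leclerc (both 17 years); then Yilmaz (3 years).
Johansson and Osei are each paramedic-certified, so the next rule applies.
Johansson and Osei are each Captain, so the next rule applies.
Johansson and Osei both have date of promotion to current rank Mar 14, 2008, so the next rule applies.
Among Johansson and Osei, by date of academy graduation (later first): Johansson (Nov 7, 2005) before Osei (Aug 22, 2005).
Pereira and Leclerc are each paramedic-certified, so the next rule applies.
Pereira and Leclerc are each Lieutenant, so the next rule applies.
Pereira and Leclerc both have date of promotion to current rank Jun 7, 2006, so the next rule applies.
Among Pereira and Leclerc, by date of academy graduation (later first): Pereira (Oct 11, 1995) before Leclerc (Dec 26, 1991).
Full order: Espinoza, Johansson, Osei, Pereira, Leclerc, Yilmaz.

Espinoza, Johansson, Osei, Pereira, Leclerc, Yilmaz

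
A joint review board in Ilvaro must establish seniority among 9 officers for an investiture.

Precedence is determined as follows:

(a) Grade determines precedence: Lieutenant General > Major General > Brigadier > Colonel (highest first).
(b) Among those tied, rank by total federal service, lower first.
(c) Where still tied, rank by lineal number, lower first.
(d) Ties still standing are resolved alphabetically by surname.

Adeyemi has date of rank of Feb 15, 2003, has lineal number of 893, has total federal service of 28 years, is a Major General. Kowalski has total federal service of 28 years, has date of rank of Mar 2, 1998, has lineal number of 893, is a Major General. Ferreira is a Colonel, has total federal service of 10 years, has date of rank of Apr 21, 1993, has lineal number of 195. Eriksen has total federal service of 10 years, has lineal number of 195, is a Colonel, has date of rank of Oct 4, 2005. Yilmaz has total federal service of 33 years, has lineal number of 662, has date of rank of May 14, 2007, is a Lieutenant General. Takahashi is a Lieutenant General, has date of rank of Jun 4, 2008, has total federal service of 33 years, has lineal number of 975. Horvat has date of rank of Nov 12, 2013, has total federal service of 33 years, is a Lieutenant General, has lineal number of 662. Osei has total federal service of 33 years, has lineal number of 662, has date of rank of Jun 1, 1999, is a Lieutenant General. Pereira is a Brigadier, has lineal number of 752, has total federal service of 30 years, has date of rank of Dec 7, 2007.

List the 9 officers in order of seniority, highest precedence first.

By grade: Horvat, Osei, Yilmaz and Takahashi (Lieutenant General); then Adeyemi and Kowalski (Major General); then Pereira (Brigadier); then Eriksen and Ferreira (Colonel).
Horvat, Osei, Yilmaz and Takahashi all have total federal service 33 years, so the next rule applies.
Among Horvat, Osei, Yilmaz and Takahashi, by lineal number (lower first): Horvat, Osei and Yilmaz (662) before Takahashi (975).
Among Horvat, Osei and Yilmaz, alphabetically by surname: Horvat before Osei before Yilmaz.
Adeyemi and Kowalski both have total federal service 28 years, so the next rule applies.
Adeyemi and Kowalski both have lineal number 893, so the next rule applies.
Among Adeyemi and Kowalski, alphabetically by surname: Adeyemi before Kowalski.
Eriksen and Ferreira both have total federal service 10 years, so the next rule applies.
Eriksen and Ferreira both have lineal number 195, so the next rule applies.
Among Eriksen and Ferreira, alphabetically by surname: Eriksen before Ferreira.
Full order: Horvat, Osei, Yilmaz, Takahashi, Adeyemi, Kowalski, Pereira, Eriksen, Ferreira.

Horvat, Osei, Yilmaz, Takahashi, Adeyemi, Kowalski, Pereira, Eriksen, Ferreira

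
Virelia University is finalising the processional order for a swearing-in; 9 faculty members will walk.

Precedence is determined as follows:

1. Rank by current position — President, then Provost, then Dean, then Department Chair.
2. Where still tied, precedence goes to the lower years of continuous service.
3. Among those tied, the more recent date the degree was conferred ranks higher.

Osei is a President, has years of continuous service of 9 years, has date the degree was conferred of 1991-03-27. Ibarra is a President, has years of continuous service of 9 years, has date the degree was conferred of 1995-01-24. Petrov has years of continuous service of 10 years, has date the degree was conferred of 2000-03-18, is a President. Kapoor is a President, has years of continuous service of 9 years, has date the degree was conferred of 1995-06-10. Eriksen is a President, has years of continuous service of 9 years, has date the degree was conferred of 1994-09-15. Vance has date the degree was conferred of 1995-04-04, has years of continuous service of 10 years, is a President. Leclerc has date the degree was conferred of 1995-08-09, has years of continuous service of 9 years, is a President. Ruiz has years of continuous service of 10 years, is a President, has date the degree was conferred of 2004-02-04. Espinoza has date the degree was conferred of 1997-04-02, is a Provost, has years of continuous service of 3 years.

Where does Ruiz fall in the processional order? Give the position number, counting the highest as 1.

By current position: Leclerc, Kapoor, Ibarra, Eriksen, Osei, Ruiz, Petrov and Vance (President); then Espinoza (Provost).
Among Leclerc, Kapoor, Ibarra, Eriksen, Osei, Ruiz, Petrov and Vance, by years of continuous service (lower first): Leclerc, Kapoor, Ibarra, Eriksen and Osei (9 years) before Ruiz, Petrov and Vance (10 years).
Among Leclerc, Kapoor, Ibarra, Eriksen and Osei, by date the degree was conferred (later first): Leclerc (1995-08-09) before Kapoor (1995-06-10) before Ibarra (1995-01-24) before Eriksen (1994-09-15) before Osei (1991-03-27).
Among Ruiz, Petrov and Vance, by date the degree was conferred (later first): Ruiz (2004-02-04) before Petrov (2000-03-18) before Vance (1995-04-04).
Order: Leclerc, Kapoor, Ibarra, Eriksen, Osei, Ruiz, Petrov, Vance, Espinoza. So position 6.

6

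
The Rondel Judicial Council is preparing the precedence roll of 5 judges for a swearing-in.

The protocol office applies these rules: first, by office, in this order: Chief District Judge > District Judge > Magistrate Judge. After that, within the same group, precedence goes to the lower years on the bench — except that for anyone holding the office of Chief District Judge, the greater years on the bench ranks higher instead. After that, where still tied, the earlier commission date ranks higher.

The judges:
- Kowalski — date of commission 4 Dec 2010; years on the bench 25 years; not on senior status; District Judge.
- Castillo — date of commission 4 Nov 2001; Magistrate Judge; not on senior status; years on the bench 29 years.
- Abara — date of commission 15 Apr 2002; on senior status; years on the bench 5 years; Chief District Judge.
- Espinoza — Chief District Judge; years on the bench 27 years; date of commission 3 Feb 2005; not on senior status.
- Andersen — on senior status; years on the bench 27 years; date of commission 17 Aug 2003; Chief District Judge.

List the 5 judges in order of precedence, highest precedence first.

Andersen, Espinoza, Abara, Kowalski, Castillo

By office: Andersen, Espinoza and Abara (Chief District Judge); then Kowalski (District Judge); then Castillo (Magistrate Judge).
Among Andersen, Espinoza and Abara, by years on the bench (higher first) (reversed rule for this group): Andersen and Espinoza (27 years) before Abara (5 years).
Among Andersen and Espinoza, by date of commission (earlier first): Andersen (17 Aug 2003) before Espinoza (3 Feb 2005).
Full order: Andersen, Espinoza, Abara, Kowalski, Castillo.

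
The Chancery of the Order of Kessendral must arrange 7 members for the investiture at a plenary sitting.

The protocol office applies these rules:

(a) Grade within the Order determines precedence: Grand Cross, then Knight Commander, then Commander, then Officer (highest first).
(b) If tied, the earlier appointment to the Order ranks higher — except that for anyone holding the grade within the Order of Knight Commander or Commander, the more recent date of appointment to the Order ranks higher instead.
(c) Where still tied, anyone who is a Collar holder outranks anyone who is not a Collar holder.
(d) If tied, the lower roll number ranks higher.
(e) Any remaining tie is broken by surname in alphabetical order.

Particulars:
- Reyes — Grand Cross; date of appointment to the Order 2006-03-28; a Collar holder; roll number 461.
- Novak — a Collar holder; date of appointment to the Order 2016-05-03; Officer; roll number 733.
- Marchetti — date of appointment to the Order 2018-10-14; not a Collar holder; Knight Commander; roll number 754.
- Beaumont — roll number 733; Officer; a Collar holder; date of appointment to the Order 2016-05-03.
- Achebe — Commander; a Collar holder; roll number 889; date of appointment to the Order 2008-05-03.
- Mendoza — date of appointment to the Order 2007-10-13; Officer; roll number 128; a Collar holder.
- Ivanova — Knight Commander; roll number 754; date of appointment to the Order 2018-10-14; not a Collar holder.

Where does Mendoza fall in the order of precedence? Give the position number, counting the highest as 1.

By grade within the Order: Reyes (Grand Cross); then Ivanova and Marchetti (Knight Commander); then Achebe (Commander); then Mendoza, Beaumont and Novak (Officer).
Ivanova and Marchetti both have date of appointment to the Order 2018-10-14, so the next rule applies.
Ivanova and Marchetti are each not a Collar holder, so the next rule applies.
Ivanova and Marchetti both have roll number 754, so the next rule applies.
Among Ivanova and Marchetti, alphabetically by surname: Ivanova before Marchetti.
Among Mendoza, Beaumont and Novak, by date of appointment to the Order (earlier first): Mendoza (2007-10-13) before Beaumont and Novak (2016-05-03).
Beaumont and Novak are each a Collar holder, so the next rule applies.
Beaumont and Novak both have roll number 733, so the next rule applies.
Among Beaumont and Novak, alphabetically by surname: Beaumont before Novak.
Order: Reyes, Ivanova, Marchetti, Achebe, Mendoza, Beaumont, Novak. So position 5.

5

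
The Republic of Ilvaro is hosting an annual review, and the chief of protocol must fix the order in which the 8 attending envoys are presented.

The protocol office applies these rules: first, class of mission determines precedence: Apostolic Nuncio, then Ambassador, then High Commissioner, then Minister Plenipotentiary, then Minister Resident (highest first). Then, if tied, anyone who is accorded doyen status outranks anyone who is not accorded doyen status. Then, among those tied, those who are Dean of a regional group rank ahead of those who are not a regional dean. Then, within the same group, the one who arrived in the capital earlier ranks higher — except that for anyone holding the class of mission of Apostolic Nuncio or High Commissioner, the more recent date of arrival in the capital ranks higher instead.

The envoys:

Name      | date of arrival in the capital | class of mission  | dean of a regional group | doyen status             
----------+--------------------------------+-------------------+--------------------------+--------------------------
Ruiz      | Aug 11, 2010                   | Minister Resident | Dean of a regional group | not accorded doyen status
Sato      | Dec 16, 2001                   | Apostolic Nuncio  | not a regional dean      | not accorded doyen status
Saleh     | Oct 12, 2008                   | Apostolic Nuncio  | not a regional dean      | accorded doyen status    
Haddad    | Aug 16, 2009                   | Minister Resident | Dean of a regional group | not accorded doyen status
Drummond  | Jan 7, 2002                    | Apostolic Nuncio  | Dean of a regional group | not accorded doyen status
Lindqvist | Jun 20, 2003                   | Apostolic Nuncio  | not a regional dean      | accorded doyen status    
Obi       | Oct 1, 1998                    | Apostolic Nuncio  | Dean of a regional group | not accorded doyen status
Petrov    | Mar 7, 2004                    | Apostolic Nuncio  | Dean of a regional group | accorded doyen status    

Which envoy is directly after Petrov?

Saleh

By class of mission: Petrov, Saleh, Lindqvist, Drummond, Obi and Sato (Apostolic Nuncio); then Haddad and Ruiz (Minister Resident).
Among Petrov, Saleh, Lindqvist, Drummond, Obi and Sato, accorded doyen status before not accorded doyen status: Petrov, Saleh and Lindqvist (accorded doyen status) before Drummond, Obi and Sato (not accorded doyen status).
Among Petrov, Saleh and Lindqvist, Dean of a regional group before not a regional dean: Petrov (Dean of a regional group) before Saleh and Lindqvist (not a regional dean).
Among Saleh and Lindqvist, by date of arrival in the capital (later first) (reversed rule for this group): Saleh (Oct 12, 2008) before Lindqvist (Jun 20, 2003).
Among Drummond, Obi and Sato, Dean of a regional group before not a regional dean: Drummond and Obi (Dean of a regional group) before Sato (not a regional dean).
Among Drummond and Obi, by date of arrival in the capital (later first) (reversed rule for this group): Drummond (Jan 7, 2002) before Obi (Oct 1, 1998).
Haddad and Ruiz are each not accorded doyen status, so the next rule applies.
Haddad and Ruiz are each Dean of a regional group, so the next rule applies.
Among Haddad and Ruiz, by date of arrival in the capital (earlier first): Haddad (Aug 16, 2009) before Ruiz (Aug 11, 2010).
Order: Petrov, Saleh, Lindqvist, Drummond, Obi, Sato, Haddad, Ruiz.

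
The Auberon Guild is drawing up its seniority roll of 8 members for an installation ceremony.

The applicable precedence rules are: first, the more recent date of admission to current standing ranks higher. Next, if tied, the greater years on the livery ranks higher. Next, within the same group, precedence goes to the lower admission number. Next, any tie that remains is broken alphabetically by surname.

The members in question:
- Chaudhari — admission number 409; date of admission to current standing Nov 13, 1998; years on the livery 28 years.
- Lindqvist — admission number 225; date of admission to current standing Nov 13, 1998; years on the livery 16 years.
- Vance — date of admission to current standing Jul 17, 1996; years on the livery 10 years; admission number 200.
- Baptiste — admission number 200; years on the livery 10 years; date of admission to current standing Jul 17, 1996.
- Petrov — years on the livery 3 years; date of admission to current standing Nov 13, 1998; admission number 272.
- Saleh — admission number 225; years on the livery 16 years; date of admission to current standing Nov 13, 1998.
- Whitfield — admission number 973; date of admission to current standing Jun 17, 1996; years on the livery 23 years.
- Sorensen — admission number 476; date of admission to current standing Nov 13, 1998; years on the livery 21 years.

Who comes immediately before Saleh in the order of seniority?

By date of admission to current standing (later first): Chaudhari, Sorensen, Lindqvist, Saleh and Petrov (each Nov 13, 1998); then Baptiste and Vance (both Jul 17, 1996); then Whitfield (Jun 17, 1996).
Among Chaudhari, Sorensen, Lindqvist, Saleh and Petrov, by years on the livery (higher first): Chaudhari (28 years) before Sorensen (21 years) before Lindqvist and Saleh (16 years) before Petrov (3 years).
Lindqvist and Saleh both have admission number 225, so the next rule applies.
Among Lindqvist and Saleh, alphabetically by surname: Lindqvist before Saleh.
Baptiste and Vance both have years on the livery 10 years, so the next rule applies.
Baptiste and Vance both have admission number 200, so the next rule applies.
Among Baptiste and Vance, alphabetically by surname: Baptiste before Vance.
Order: Chaudhari, Sorensen, Lindqvist, Saleh, Petrov, Baptiste, Vance, Whitfield.

Lindqvist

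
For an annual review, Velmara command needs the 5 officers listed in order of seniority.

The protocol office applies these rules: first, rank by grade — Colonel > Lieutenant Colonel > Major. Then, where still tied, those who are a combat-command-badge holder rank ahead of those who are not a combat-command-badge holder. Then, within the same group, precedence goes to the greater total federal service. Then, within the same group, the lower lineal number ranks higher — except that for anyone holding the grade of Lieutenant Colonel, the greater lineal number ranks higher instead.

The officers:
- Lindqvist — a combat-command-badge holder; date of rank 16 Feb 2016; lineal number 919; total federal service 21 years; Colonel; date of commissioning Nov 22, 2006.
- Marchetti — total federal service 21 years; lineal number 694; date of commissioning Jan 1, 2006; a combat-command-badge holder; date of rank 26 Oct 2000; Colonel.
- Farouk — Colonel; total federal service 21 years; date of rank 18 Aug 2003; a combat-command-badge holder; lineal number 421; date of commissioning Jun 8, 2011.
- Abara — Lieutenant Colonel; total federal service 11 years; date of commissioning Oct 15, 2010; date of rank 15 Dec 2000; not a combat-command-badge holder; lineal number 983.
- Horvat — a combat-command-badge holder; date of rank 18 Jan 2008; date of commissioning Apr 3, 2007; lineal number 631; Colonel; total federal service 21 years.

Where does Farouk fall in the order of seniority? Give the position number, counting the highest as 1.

By grade: Farouk, Horvat, Marchetti and Lindqvist (Colonel); then Abara (Lieutenant Colonel).
Farouk, Horvat, Marchetti and Lindqvist are each a combat-command-badge holder, so the next rule applies.
Farouk, Horvat, Marchetti and Lindqvist all have total federal service 21 years, so the next rule applies.
Among Farouk, Horvat, Marchetti and Lindqvist, by lineal number (lower first): Farouk (421) before Horvat (631) before Marchetti (694) before Lindqvist (919).
Order: Farouk, Horvat, Marchetti, Lindqvist, Abara. So position 1.

1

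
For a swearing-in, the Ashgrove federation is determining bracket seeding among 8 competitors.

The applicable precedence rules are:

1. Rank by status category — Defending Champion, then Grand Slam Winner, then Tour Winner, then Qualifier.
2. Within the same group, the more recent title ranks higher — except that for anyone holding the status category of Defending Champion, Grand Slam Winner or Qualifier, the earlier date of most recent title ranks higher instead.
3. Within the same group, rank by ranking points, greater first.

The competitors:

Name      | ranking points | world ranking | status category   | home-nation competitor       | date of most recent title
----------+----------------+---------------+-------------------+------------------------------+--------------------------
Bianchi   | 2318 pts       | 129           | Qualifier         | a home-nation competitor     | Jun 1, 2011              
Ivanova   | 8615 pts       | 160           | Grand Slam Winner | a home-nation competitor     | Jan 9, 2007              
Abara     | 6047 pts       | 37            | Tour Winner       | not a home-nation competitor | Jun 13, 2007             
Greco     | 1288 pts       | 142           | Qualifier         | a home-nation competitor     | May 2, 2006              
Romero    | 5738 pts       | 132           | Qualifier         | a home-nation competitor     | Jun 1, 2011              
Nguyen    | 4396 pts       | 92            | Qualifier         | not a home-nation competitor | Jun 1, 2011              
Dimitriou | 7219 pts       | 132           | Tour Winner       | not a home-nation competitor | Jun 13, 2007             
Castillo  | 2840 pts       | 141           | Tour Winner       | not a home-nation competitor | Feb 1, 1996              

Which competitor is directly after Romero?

By status category: Ivanova (Grand Slam Winner); then Dimitriou, Abara and Castillo (Tour Winner); then Greco, Romero, Nguyen and Bianchi (Qualifier).
Among Dimitriou, Abara and Castillo, by date of most recent title (later first): Dimitriou and Abara (Jun 13, 2007) before Castillo (Feb 1, 1996).
Among Dimitriou and Abara, by ranking points (higher first): Dimitriou (7219 pts) before Abara (6047 pts).
Among Greco, Romero, Nguyen and Bianchi, by date of most recent title (earlier first) (reversed rule for this group): Greco (May 2, 2006) before Romero, Nguyen and Bianchi (Jun 1, 2011).
Among Romero, Nguyen and Bianchi, by ranking points (higher first): Romero (5738 pts) before Nguyen (4396 pts) before Bianchi (2318 pts).
Order: Ivanova, Dimitriou, Abara, Castillo, Greco, Romero, Nguyen, Bianchi.

Nguyen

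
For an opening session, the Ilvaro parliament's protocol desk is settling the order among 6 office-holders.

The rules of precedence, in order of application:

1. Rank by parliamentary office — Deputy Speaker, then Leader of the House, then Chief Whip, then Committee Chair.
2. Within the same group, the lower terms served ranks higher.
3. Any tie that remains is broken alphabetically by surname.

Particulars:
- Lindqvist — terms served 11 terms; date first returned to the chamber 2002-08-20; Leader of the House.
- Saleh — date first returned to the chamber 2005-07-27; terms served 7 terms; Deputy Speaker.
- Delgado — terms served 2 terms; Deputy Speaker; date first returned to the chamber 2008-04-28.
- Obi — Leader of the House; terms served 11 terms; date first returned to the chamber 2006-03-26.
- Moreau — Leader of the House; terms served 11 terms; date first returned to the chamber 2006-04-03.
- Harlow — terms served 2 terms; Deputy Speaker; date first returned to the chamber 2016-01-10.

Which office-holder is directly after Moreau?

Obi

By parliamentary office: Delgado, Harlow and Saleh (Deputy Speaker); then Lindqvist, Moreau and Obi (Leader of the House).
Among Delgado, Harlow and Saleh, by terms served (lower first): Delgado and Harlow (2 terms) before Saleh (7 terms).
Among Delgado and Harlow, alphabetically by surname: Delgado before Harlow.
Lindqvist, Moreau and Obi all have terms served 11 terms, so the next rule applies.
Among Lindqvist, Moreau and Obi, alphabetically by surname: Lindqvist before Moreau before Obi.
Order: Delgado, Harlow, Saleh, Lindqvist, Moreau, Obi.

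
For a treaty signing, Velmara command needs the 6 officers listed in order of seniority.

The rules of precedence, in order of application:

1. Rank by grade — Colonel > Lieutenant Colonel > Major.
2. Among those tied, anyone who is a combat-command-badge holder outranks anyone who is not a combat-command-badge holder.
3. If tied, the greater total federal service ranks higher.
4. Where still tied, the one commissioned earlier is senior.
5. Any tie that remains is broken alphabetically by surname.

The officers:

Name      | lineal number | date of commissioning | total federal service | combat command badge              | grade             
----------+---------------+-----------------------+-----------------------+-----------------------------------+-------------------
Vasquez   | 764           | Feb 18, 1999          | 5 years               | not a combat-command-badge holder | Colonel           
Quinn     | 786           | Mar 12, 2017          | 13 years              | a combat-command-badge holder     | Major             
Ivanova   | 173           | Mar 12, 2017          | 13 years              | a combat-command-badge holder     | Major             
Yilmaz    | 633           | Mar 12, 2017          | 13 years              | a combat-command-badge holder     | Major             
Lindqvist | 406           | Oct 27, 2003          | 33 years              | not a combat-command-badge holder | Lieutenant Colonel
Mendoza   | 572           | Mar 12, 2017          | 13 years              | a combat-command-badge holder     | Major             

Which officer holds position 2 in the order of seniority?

By grade: Vasquez (Colonel); then Lindqvist (Lieutenant Colonel); then Ivanova, Mendoza, Quinn and Yilmaz (Major).
Ivanova, Mendoza, Quinn and Yilmaz are each a combat-command-badge holder, so the next rule applies.
Ivanova, Mendoza, Quinn and Yilmaz all have total federal service 13 years, so the next rule applies.
Ivanova, Mendoza, Quinn and Yilmaz all have date of commissioning Mar 12, 2017, so the next rule applies.
Among Ivanova, Mendoza, Quinn and Yilmaz, alphabetically by surname: Ivanova before Mendoza before Quinn before Yilmaz.
Order: Vasquez, Lindqvist, Ivanova, Mendoza, Quinn, Yilmaz.

Lindqvist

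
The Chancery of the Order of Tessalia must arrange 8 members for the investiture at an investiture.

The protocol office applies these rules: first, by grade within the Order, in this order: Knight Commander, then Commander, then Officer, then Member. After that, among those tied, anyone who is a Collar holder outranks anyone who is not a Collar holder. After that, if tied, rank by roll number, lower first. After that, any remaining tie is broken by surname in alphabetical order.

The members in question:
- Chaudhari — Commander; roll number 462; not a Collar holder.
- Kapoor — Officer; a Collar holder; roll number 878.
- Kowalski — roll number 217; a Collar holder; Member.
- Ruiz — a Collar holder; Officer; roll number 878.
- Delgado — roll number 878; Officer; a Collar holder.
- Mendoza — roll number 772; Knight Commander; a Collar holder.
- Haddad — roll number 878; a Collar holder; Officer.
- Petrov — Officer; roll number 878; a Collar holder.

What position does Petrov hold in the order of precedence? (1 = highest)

By grade within the Order: Mendoza (Knight Commander); then Chaudhari (Commander); then Delgado, Haddad, Kapoor, Petrov and Ruiz (Officer); then Kowalski (Member).
Delgado, Haddad, Kapoor, Petrov and Ruiz are each a Collar holder, so the next rule applies.
Delgado, Haddad, Kapoor, Petrov and Ruiz all have roll number 878, so the next rule applies.
Among Delgado, Haddad, Kapoor, Petrov and Ruiz, alphabetically by surname: Delgado before Haddad before Kapoor before Petrov before Ruiz.
Order: Mendoza, Chaudhari, Delgado, Haddad, Kapoor, Petrov, Ruiz, Kowalski. So position 6.

6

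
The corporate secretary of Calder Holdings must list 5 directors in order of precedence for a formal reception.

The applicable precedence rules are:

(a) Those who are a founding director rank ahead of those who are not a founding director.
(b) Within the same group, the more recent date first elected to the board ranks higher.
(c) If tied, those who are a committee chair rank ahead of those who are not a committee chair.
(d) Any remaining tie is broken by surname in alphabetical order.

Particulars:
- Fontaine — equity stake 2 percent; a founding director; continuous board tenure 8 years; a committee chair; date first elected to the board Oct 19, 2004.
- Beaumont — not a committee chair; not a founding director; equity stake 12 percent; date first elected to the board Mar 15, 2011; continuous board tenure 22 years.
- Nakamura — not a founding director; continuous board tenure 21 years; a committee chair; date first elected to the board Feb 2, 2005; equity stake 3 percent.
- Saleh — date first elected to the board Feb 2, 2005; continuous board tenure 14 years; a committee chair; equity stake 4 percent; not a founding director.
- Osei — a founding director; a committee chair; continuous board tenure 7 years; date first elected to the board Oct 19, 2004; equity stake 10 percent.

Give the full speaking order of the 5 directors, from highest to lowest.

By the first rule: Fontaine and Osei (both a founding director); then Beaumont, Nakamura and Saleh (each not a founding director).
Fontaine and Osei both have date first elected to the board Oct 19, 2004, so the next rule applies.
Fontaine and Osei are each a committee chair, so the next rule applies.
Among Fontaine and Osei, alphabetically by surname: Fontaine before Osei.
Among Beaumont, Nakamura and Saleh, by date first elected to the board (later first): Beaumont (Mar 15, 2011) before Nakamura and Saleh (Feb 2, 2005).
Nakamura and Saleh are each a committee chair, so the next rule applies.
Among Nakamura and Saleh, alphabetically by surname: Nakamura before Saleh.
Full order: Fontaine, Osei, Beaumont, Nakamura, Saleh.

Fontaine, Osei, Beaumont, Nakamura, Saleh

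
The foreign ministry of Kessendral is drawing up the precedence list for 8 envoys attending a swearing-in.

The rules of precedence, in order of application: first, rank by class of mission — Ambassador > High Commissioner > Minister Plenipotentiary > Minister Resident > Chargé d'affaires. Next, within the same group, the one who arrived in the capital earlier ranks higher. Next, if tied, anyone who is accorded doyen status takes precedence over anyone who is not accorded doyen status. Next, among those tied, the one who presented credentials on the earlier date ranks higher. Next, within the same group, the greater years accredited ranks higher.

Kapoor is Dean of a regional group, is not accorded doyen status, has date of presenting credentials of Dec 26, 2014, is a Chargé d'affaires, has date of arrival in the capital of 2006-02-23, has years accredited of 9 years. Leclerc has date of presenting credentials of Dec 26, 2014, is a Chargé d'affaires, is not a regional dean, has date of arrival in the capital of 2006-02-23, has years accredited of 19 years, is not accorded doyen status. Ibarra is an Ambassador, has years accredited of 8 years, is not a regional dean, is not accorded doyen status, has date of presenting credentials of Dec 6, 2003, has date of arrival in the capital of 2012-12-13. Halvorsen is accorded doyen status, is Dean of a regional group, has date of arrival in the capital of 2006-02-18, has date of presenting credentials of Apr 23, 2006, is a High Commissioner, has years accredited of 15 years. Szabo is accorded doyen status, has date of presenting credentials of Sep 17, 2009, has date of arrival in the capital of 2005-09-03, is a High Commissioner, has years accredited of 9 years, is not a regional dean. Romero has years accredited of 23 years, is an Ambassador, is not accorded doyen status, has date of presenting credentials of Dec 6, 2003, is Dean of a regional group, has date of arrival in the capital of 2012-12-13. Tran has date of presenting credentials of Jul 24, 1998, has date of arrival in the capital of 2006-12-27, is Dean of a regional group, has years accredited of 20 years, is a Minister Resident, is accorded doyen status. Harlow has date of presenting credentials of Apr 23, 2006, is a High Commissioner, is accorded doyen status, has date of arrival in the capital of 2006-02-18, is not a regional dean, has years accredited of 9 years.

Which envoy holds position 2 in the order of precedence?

By class of mission: Romero and Ibarra (Ambassador); then Szabo, Halvorsen and Harlow (High Commissioner); then Tran (Minister Resident); then Leclerc and Kapoor (Chargé d'affaires).
Romero and Ibarra both have date of arrival in the capital 2012-12-13, so the next rule applies.
Romero and Ibarra are each not accorded doyen status, so the next rule applies.
Romero and Ibarra both have date of presenting credentials Dec 6, 2003, so the next rule applies.
Among Romero and Ibarra, by years accredited (higher first): Romero (23 years) before Ibarra (8 years).
Among Szabo, Halvorsen and Harlow, by date of arrival in the capital (earlier first): Szabo (2005-09-03) before Halvorsen and Harlow (2006-02-18).
Halvorsen and Harlow are each accorded doyen status, so the next rule applies.
Halvorsen and Harlow both have date of presenting credentials Apr 23, 2006, so the next rule applies.
Among Halvorsen and Harlow, by years accredited (higher first): Halvorsen (15 years) before Harlow (9 years).
Leclerc and Kapoor both have date of arrival in the capital 2006-02-23, so the next rule applies.
Leclerc and Kapoor are each not accorded doyen status, so the next rule applies.
Leclerc and Kapoor both have date of presenting credentials Dec 26, 2014, so the next rule applies.
Among Leclerc and Kapoor, by years accredited (higher first): Leclerc (19 years) before Kapoor (9 years).
Order: Romero, Ibarra, Szabo, Halvorsen, Harlow, Tran, Leclerc, Kapoor.

Ibarra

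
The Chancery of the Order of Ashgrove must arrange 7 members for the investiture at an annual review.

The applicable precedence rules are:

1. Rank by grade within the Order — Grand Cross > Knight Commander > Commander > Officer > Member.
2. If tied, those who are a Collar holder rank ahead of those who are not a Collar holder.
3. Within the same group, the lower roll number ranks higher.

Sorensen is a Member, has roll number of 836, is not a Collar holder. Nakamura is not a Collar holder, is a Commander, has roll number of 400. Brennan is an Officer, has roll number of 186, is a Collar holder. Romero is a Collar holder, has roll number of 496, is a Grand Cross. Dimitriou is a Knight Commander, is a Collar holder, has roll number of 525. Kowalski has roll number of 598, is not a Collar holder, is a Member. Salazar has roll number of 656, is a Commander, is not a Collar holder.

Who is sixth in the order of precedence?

By grade within the Order: Romero (Grand Cross); then Dimitriou (Knight Commander); then Nakamura and Salazar (Commander); then Brennan (Officer); then Kowalski and Sorensen (Member).
Nakamura and Salazar are each not a Collar holder, so the next rule applies.
Among Nakamura and Salazar, by roll number (lower first): Nakamura (400) before Salazar (656).
Kowalski and Sorensen are each not a Collar holder, so the next rule applies.
Among Kowalski and Sorensen, by roll number (lower first): Kowalski (598) before Sorensen (836).
Order: Romero, Dimitriou, Nakamura, Salazar, Brennan, Kowalski, Sorensen.

Kowalski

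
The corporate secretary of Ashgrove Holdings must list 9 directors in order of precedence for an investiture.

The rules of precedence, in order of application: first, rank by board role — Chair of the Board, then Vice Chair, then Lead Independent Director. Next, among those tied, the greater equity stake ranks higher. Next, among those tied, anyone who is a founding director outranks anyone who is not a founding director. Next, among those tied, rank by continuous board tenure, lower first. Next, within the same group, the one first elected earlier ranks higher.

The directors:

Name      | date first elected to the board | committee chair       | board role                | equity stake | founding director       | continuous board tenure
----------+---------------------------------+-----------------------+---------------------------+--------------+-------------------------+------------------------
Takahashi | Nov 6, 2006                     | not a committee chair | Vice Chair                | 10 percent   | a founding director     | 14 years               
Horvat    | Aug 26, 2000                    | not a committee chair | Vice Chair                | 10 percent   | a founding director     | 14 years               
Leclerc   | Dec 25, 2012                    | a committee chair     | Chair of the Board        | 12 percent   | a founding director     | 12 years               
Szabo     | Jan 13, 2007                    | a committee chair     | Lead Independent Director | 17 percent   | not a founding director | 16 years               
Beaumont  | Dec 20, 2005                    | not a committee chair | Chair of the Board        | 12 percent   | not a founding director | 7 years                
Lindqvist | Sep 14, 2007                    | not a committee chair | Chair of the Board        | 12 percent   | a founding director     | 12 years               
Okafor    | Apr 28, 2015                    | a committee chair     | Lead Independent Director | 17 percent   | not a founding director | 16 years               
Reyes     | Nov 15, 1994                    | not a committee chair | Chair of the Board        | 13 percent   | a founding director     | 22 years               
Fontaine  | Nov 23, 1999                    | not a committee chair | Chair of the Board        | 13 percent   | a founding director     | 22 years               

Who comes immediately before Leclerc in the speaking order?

Lindqvist

By board role: Reyes, Fontaine, Lindqvist, Leclerc and Beaumont (Chair of the Board); then Horvat and Takahashi (Vice Chair); then Szabo and Okafor (Lead Independent Director).
Among Reyes, Fontaine, Lindqvist, Leclerc and Beaumont, by equity stake (higher first): Reyes and Fontaine (13 percent) before Lindqvist, Leclerc and Beaumont (12 percent).
Reyes and Fontaine are each a founding director, so the next rule applies.
Reyes and Fontaine both have continuous board tenure 22 years, so the next rule applies.
Among Reyes and Fontaine, by date first elected to the board (earlier first): Reyes (Nov 15, 1994) before Fontaine (Nov 23, 1999).
Among Lindqvist, Leclerc and Beaumont, a founding director before not a founding director: Lindqvist and Leclerc (a founding director) before Beaumont (not a founding director).
Lindqvist and Leclerc both have continuous board tenure 12 years, so the next rule applies.
Among Lindqvist and Leclerc, by date first elected to the board (earlier first): Lindqvist (Sep 14, 2007) before Leclerc (Dec 25, 2012).
Horvat and Takahashi both have equity stake 10 percent, so the next rule applies.
Horvat and Takahashi are each a founding director, so the next rule applies.
Horvat and Takahashi both have continuous board tenure 14 years, so the next rule applies.
Among Horvat and Takahashi, by date first elected to the board (earlier first): Horvat (Aug 26, 2000) before Takahashi (Nov 6, 2006).
Szabo and Okafor both have equity stake 17 percent, so the next rule applies.
Szabo and Okafor are each not a founding director, so the next rule applies.
Szabo and Okafor both have continuous board tenure 16 years, so the next rule applies.
Among Szabo and Okafor, by date first elected to the board (earlier first): Szabo (Jan 13, 2007) before Okafor (Apr 28, 2015).
Order: Reyes, Fontaine, Lindqvist, Leclerc, Beaumont, Horvat, Takahashi, Szabo, Okafor.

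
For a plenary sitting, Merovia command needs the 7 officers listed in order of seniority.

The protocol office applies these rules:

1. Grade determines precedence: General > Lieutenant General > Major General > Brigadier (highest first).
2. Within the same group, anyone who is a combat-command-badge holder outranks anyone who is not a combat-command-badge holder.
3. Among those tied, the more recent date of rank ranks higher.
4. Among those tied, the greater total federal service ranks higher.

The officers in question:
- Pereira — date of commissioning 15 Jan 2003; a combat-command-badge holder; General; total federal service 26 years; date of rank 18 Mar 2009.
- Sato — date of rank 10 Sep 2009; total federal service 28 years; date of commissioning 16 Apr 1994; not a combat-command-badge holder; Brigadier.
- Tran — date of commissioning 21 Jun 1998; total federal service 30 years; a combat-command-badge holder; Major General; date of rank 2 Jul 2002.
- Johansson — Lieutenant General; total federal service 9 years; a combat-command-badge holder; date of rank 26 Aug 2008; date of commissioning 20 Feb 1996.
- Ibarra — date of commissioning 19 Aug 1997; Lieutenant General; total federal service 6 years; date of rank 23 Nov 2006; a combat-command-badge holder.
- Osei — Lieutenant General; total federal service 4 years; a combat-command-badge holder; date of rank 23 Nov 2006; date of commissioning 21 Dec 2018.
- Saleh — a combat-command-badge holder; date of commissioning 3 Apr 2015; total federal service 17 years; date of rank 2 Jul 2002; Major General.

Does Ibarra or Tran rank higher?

Ibarra

By grade: Pereira (General); then Johansson, Ibarra and Osei (Lieutenant General); then Tran and Saleh (Major General); then Sato (Brigadier).
Johansson, Ibarra and Osei are each a combat-command-badge holder, so the next rule applies.
Among Johansson, Ibarra and Osei, by date of rank (later first): Johansson (26 Aug 2008) before Ibarra and Osei (23 Nov 2006).
Among Ibarra and Osei, by total federal service (higher first): Ibarra (6 years) before Osei (4 years).
Tran and Saleh are each a combat-command-badge holder, so the next rule applies.
Tran and Saleh both have date of rank 2 Jul 2002, so the next rule applies.
Among Tran and Saleh, by total federal service (higher first): Tran (30 years) before Saleh (17 years).
So Ibarra takes precedence.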